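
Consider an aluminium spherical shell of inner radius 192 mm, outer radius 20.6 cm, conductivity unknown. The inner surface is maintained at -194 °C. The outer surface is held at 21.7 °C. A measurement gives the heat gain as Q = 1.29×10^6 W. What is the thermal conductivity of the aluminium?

ΣR = ΔT/Q = |-194 − 21.7|/1.29×10^6 = 1.672×10^-4 K/W
(1/r₁−1/r₂)/(4πk) = 1.672×10^-4 ⇒ k = 0.3540/(4π·1.672×10^-4) = 168 W/m·K

k = 168 W/m·K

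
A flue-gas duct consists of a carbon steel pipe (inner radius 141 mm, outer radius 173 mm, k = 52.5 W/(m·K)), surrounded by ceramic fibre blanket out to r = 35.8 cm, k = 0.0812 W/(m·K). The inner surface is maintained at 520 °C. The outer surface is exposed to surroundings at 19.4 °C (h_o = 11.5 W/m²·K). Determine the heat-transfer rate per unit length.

Series thermal resistances, inner to outer:
  R'_carbon steel = ln(0.173/0.141)/(2πk) = 0.2045/(2π·52.5) = 6.200×10^-4 m·K/W
  R'_ceramic fibre blanket = ln(0.358/0.173)/(2πk) = 0.7272/(2π·0.0812) = 1.425 m·K/W
  R'_conv,out = 1/(2πr h) = 1/(2π·0.358·11.5) = 0.03866 m·K/W
ΣR = 6.200×10^-4 + 1.425 + 0.03866 = 1.464 m·K/W
Q' = ΔT/ΣR = (520 °C − 19.4 °C)/1.464 = 342 W/m

Q' = 342 W/m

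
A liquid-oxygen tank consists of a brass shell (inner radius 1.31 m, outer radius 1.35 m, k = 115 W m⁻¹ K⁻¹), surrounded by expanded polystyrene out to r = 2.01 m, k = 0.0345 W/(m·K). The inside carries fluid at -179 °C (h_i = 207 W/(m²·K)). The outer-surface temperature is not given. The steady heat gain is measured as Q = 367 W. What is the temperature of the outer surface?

Series resistances:
  R_conv,in = 1/(4πr²h) = 1/(4π·1.31²·207) = 2.240×10^-4 K/W
  R_brass = (1/1.31 − 1/1.35)/(4πk) = 0.02262/(4π·115) = 1.565×10^-5 K/W
  R_expanded polystyrene = (1/1.35 − 1/2.01)/(4πk) = 0.2432/(4π·0.0345) = 0.5610 K/W
ΣR = 0.5613 K/W
ΔT = Q·ΣR = 367 × 0.5613 = 206.0 K
Heat flows inward, so T_out = T_in + ΔT = -179 + 206.0 = 27.0 °C

T_out = 27.0 °C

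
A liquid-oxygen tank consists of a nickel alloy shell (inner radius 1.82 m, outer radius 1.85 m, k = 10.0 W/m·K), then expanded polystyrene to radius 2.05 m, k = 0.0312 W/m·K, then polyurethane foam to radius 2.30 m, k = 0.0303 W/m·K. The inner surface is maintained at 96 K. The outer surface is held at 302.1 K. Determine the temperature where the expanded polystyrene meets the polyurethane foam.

Series thermal resistances, inner to outer:
  R_nickel alloy = (1/1.82 − 1/1.85)/(4πk) = 0.008910/(4π·10.0) = 7.090×10^-5 K/W
  R_expanded polystyrene = (1/1.85 − 1/2.05)/(4πk) = 0.05274/(4π·0.0312) = 0.1345 K/W
  R_polyurethane foam = (1/2.05 − 1/2.30)/(4πk) = 0.05302/(4π·0.0303) = 0.1393 K/W
ΣR = 7.090×10^-5 + 0.1345 + 0.1393 = 0.2739 K/W
Q = ΔT/ΣR = (96 K − 302.1 K)/0.2739 = -752.5 W
From the inner boundary to the expanded polystyrene/polyurethane foam interface, ΣR_partial = 0.1346 K/W.
T_interface = T_in − Q·ΣR_partial = 96 K − (-752.5)(0.1346) = 197.3 K

T = 197.3 K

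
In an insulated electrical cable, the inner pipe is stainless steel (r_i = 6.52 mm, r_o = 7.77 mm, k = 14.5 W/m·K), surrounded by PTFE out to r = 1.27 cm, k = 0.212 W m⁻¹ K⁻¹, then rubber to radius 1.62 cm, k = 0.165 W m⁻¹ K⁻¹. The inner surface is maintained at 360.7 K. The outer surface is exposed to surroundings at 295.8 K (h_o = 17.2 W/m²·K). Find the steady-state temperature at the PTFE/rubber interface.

Treat each layer as a resistance in series:
  R'_stainless steel = ln(0.00777/0.00652)/(2πk) = 0.1754/(2π·14.5) = 0.001925 m·K/W
  R'_PTFE = ln(0.0127/0.00777)/(2πk) = 0.4913/(2π·0.212) = 0.3689 m·K/W
  R'_rubber = ln(0.0162/0.0127)/(2πk) = 0.2434/(2π·0.165) = 0.2348 m·K/W
  R'_conv,out = 1/(2πr h) = 1/(2π·0.0162·17.2) = 0.5712 m·K/W
ΣR = 0.001925 + 0.3689 + 0.2348 + 0.5712 = 1.177 m·K/W
Q' = ΔT/ΣR = (360.7 K − 295.8 K)/1.177 = 55.14 W/m
From the inner boundary to the PTFE/rubber interface, ΣR_partial = 0.3708 m·K/W.
T_interface = T_in − Q'·ΣR_partial = 360.7 K − (55.14)(0.3708) = 340.3 K

T = 340.3 K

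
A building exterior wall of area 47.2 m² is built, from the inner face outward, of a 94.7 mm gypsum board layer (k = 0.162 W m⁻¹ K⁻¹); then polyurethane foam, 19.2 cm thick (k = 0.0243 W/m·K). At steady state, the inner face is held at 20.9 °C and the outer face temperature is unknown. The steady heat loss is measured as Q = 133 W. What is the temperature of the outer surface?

T_out = -3.01 °C

Series resistances:
  R_gypsum board = L/(kA) = 0.0947/(0.162·47.2) = 0.01238 K/W
  R_polyurethane foam = L/(kA) = 0.192/(0.0243·47.2) = 0.1674 K/W
ΣR = 0.1798 K/W
ΔT = Q·ΣR = 133 × 0.1798 = 23.91 K
Heat flows outward, so T_out = T_in − ΔT = 20.9 − 23.91 = -3.01 °C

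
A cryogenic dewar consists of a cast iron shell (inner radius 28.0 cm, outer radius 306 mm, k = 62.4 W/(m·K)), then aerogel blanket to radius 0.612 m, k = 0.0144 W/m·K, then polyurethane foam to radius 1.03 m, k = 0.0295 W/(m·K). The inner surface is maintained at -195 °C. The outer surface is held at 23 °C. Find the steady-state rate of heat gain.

Series thermal resistances, inner to outer:
  R_cast iron = (1/0.280 − 1/0.306)/(4πk) = 0.3035/(4π·62.4) = 3.870×10^-4 K/W
  R_aerogel blanket = (1/0.306 − 1/0.612)/(4πk) = 1.634/(4π·0.0144) = 9.030 K/W
  R_polyurethane foam = (1/0.612 − 1/1.03)/(4πk) = 0.6631/(4π·0.0295) = 1.789 K/W
ΣR = 3.870×10^-4 + 9.030 + 1.789 = 10.82 K/W
Q = ΔT/ΣR = (-195 °C − 23 °C)/10.82 = -20.1 W
(Negative Q ⇒ heat flows inward; heat gain = 20.1 W.)

Q = 20.1 W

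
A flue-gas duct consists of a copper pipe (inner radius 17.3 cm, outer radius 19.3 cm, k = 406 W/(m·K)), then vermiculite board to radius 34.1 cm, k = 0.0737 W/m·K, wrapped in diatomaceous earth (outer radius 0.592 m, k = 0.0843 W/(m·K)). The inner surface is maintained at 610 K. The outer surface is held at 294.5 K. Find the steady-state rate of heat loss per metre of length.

Q' = 139 W/m

Treat each layer as a resistance in series:
  R'_copper = ln(0.193/0.173)/(2πk) = 0.1094/(2π·406) = 4.289×10^-5 m·K/W
  R'_vermiculite board = ln(0.341/0.193)/(2πk) = 0.5692/(2π·0.0737) = 1.229 m·K/W
  R'_diatomaceous earth = ln(0.592/0.341)/(2πk) = 0.5516/(2π·0.0843) = 1.041 m·K/W
ΣR = 4.289×10^-5 + 1.229 + 1.041 = 2.270 m·K/W
Q' = ΔT/ΣR = (610 K − 294.5 K)/2.270 = 139 W/m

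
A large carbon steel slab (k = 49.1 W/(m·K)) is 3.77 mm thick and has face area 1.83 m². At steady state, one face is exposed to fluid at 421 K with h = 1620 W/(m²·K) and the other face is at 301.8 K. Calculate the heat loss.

Q = 314 kW

Resistance network (inner→outer):
  R_conv,in = 1/(hA) = 1/(1620·1.83) = 3.373×10^-4 K/W
  R_carbon steel = L/(kA) = 0.00377/(49.1·1.83) = 4.196×10^-5 K/W
ΣR = 3.373×10^-4 + 4.196×10^-5 = 3.793×10^-4 K/W
Q = ΔT/ΣR = (421 K − 301.8 K)/3.793×10^-4 = 3.14×10^5 W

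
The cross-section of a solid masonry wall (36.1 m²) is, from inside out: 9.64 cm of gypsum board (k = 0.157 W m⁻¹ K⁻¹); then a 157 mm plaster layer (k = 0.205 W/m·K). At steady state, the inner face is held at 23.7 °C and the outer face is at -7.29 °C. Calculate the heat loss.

Q = 811 W

Resistance network (inner→outer):
  R_gypsum board = L/(kA) = 0.0964/(0.157·36.1) = 0.01701 K/W
  R_plaster = L/(kA) = 0.157/(0.205·36.1) = 0.02121 K/W
ΣR = 0.01701 + 0.02121 = 0.03822 K/W
Q = ΔT/ΣR = (23.7 °C − -7.29 °C)/0.03822 = 811 W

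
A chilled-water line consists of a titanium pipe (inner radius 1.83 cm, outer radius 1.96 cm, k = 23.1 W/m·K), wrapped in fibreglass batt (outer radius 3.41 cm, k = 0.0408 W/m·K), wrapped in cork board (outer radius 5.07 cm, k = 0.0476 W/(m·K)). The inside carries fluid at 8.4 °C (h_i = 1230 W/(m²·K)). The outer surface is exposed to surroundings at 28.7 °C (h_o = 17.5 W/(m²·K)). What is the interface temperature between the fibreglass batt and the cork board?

T = 20.4 °C

Series thermal resistances, inner to outer:
  R'_conv,in = 1/(2πr h) = 1/(2π·0.0183·1230) = 0.007071 m·K/W
  R'_titanium = ln(0.0196/0.0183)/(2πk) = 0.06863/(2π·23.1) = 4.728×10^-4 m·K/W
  R'_fibreglass batt = ln(0.0341/0.0196)/(2πk) = 0.5538/(2π·0.0408) = 2.160 m·K/W
  R'_cork board = ln(0.0507/0.0341)/(2πk) = 0.3966/(2π·0.0476) = 1.326 m·K/W
  R'_conv,out = 1/(2πr h) = 1/(2π·0.0507·17.5) = 0.1794 m·K/W
ΣR = 0.007071 + 4.728×10^-4 + 2.160 + 1.326 + 0.1794 = 3.673 m·K/W
Q' = ΔT/ΣR = (8.4 °C − 28.7 °C)/3.673 = -5.527 W/m
From the inner boundary to the fibreglass batt/cork board interface, ΣR_partial = 2.168 m·K/W.
T_interface = T_in − Q'·ΣR_partial = 8.4 °C − (-5.527)(2.168) = 20.4 °C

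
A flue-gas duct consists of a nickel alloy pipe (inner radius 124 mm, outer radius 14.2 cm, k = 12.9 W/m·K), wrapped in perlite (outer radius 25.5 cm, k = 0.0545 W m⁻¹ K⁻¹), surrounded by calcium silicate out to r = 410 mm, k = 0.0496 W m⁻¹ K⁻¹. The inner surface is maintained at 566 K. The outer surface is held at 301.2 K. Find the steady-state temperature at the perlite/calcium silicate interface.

T = 426 K

Resistance network (inner→outer):
  R'_nickel alloy = ln(0.142/0.124)/(2πk) = 0.1355/(2π·12.9) = 0.001672 m·K/W
  R'_perlite = ln(0.255/0.142)/(2πk) = 0.5854/(2π·0.0545) = 1.710 m·K/W
  R'_calcium silicate = ln(0.410/0.255)/(2πk) = 0.4749/(2π·0.0496) = 1.524 m·K/W
ΣR = 0.001672 + 1.710 + 1.524 = 3.236 m·K/W
Q' = ΔT/ΣR = (566 K − 301.2 K)/3.236 = 81.83 W/m
From the inner boundary to the perlite/calcium silicate interface, ΣR_partial = 1.712 m·K/W.
T_interface = T_in − Q'·ΣR_partial = 566 K − (81.83)(1.712) = 426 K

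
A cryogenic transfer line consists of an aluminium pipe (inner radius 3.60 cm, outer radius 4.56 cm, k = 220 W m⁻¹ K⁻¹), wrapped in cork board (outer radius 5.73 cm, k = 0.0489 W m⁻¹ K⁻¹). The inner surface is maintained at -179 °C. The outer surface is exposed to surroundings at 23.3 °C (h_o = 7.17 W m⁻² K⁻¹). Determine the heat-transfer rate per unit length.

Series thermal resistances, inner to outer:
  R'_aluminium = ln(0.0456/0.0360)/(2πk) = 0.2364/(2π·220) = 1.710×10^-4 m·K/W
  R'_cork board = ln(0.0573/0.0456)/(2πk) = 0.2284/(2π·0.0489) = 0.7434 m·K/W
  R'_conv,out = 1/(2πr h) = 1/(2π·0.0573·7.17) = 0.3874 m·K/W
ΣR = 1.710×10^-4 + 0.7434 + 0.3874 = 1.131 m·K/W
Q' = ΔT/ΣR = (-179 °C − 23.3 °C)/1.131 = -179 W/m
(Negative Q' ⇒ heat flows inward; heat gain = 179 W/m.)

Q' = 179 W/m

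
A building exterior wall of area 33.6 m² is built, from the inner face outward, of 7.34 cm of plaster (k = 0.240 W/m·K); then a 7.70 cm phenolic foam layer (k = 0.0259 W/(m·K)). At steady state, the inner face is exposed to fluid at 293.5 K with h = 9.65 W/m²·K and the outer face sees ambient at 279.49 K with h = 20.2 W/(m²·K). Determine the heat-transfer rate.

Q = 137 W

Treat each layer as a resistance in series:
  R_conv,in = 1/(hA) = 1/(9.65·33.6) = 0.003084 K/W
  R_plaster = L/(kA) = 0.0734/(0.240·33.6) = 0.009102 K/W
  R_phenolic foam = L/(kA) = 0.0770/(0.0259·33.6) = 0.08848 K/W
  R_conv,out = 1/(hA) = 1/(20.2·33.6) = 0.001473 K/W
ΣR = 0.003084 + 0.009102 + 0.08848 + 0.001473 = 0.1021 K/W
Q = ΔT/ΣR = (293.5 K − 279.49 K)/0.1021 = 137 W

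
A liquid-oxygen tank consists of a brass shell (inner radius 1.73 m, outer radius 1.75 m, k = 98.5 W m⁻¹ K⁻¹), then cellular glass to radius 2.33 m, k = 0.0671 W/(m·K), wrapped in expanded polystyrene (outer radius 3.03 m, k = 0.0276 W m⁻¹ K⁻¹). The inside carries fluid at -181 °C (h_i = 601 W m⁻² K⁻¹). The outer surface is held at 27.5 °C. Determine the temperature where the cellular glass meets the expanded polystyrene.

Resistance network (inner→outer):
  R_conv,in = 1/(4πr²h) = 1/(4π·1.73²·601) = 4.424×10^-5 K/W
  R_brass = (1/1.73 − 1/1.75)/(4πk) = 0.006606/(4π·98.5) = 5.337×10^-6 K/W
  R_cellular glass = (1/1.75 − 1/2.33)/(4πk) = 0.1422/(4π·0.0671) = 0.1687 K/W
  R_expanded polystyrene = (1/2.33 − 1/3.03)/(4πk) = 0.09915/(4π·0.0276) = 0.2859 K/W
ΣR = 4.424×10^-5 + 5.337×10^-6 + 0.1687 + 0.2859 = 0.4546 K/W
Q = ΔT/ΣR = (-181 °C − 27.5 °C)/0.4546 = -458.6 W
From the inner boundary to the cellular glass/expanded polystyrene interface, ΣR_partial = 0.1687 K/W.
T_interface = T_in − Q·ΣR_partial = -181 °C − (-458.6)(0.1687) = -104 °C

T = -104 °C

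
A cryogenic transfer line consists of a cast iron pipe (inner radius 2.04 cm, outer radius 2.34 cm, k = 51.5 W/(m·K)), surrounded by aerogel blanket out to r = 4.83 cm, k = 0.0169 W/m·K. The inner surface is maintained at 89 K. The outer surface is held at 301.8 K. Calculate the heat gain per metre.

Series thermal resistances, inner to outer:
  R'_cast iron = ln(0.0234/0.0204)/(2πk) = 0.1372/(2π·51.5) = 4.240×10^-4 m·K/W
  R'_aerogel blanket = ln(0.0483/0.0234)/(2πk) = 0.7247/(2π·0.0169) = 6.825 m·K/W
ΣR = 4.240×10^-4 + 6.825 = 6.825 m·K/W
Q' = ΔT/ΣR = (89 K − 301.8 K)/6.825 = -31.2 W/m
(Negative Q' ⇒ heat flows inward; heat gain = 31.2 W/m.)

Q' = 31.2 W/m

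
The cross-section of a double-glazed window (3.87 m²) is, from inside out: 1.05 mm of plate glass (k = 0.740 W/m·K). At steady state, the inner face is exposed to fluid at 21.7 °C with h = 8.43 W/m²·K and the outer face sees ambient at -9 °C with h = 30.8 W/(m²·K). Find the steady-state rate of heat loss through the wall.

Q = 779 W

Resistance network (inner→outer):
  R_conv,in = 1/(hA) = 1/(8.43·3.87) = 0.03065 K/W
  R_plate glass = L/(kA) = 0.00105/(0.740·3.87) = 3.666×10^-4 K/W
  R_conv,out = 1/(hA) = 1/(30.8·3.87) = 0.008390 K/W
ΣR = 0.03065 + 3.666×10^-4 + 0.008390 = 0.03941 K/W
Q = ΔT/ΣR = (21.7 °C − -9 °C)/0.03941 = 779 W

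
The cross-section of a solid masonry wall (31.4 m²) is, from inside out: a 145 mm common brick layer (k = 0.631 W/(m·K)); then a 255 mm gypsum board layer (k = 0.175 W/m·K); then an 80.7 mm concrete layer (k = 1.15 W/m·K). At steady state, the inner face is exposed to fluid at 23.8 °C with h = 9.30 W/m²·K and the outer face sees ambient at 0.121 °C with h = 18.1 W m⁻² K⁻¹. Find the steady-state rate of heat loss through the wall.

Q = 387 W

Series thermal resistances, inner to outer:
  R_conv,in = 1/(hA) = 1/(9.30·31.4) = 0.003424 K/W
  R_common brick = L/(kA) = 0.145/(0.631·31.4) = 0.007318 K/W
  R_gypsum board = L/(kA) = 0.255/(0.175·31.4) = 0.04641 K/W
  R_concrete = L/(kA) = 0.0807/(1.15·31.4) = 0.002235 K/W
  R_conv,out = 1/(hA) = 1/(18.1·31.4) = 0.001760 K/W
ΣR = 0.003424 + 0.007318 + 0.04641 + 0.002235 + 0.001760 = 0.06115 K/W
Q = ΔT/ΣR = (23.8 °C − 0.121 °C)/0.06115 = 387 W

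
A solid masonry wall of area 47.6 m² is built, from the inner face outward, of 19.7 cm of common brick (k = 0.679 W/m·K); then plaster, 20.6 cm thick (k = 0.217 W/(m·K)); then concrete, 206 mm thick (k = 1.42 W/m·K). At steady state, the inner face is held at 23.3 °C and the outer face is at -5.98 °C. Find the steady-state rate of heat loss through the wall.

Q = 1010 W

Series thermal resistances, inner to outer:
  R_common brick = L/(kA) = 0.197/(0.679·47.6) = 0.006095 K/W
  R_plaster = L/(kA) = 0.206/(0.217·47.6) = 0.01994 K/W
  R_concrete = L/(kA) = 0.206/(1.42·47.6) = 0.003048 K/W
ΣR = 0.006095 + 0.01994 + 0.003048 = 0.02908 K/W
Q = ΔT/ΣR = (23.3 °C − -5.98 °C)/0.02908 = 1010 W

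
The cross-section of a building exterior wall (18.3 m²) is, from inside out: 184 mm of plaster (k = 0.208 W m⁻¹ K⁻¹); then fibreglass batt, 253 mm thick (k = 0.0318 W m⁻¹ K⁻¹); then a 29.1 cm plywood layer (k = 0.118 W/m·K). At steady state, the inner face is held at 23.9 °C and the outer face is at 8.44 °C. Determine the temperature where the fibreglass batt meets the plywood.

Resistance network (inner→outer):
  R_plaster = L/(kA) = 0.184/(0.208·18.3) = 0.04834 K/W
  R_fibreglass batt = L/(kA) = 0.253/(0.0318·18.3) = 0.4348 K/W
  R_plywood = L/(kA) = 0.291/(0.118·18.3) = 0.1348 K/W
ΣR = 0.04834 + 0.4348 + 0.1348 = 0.6179 K/W
Q = ΔT/ΣR = (23.9 °C − 8.44 °C)/0.6179 = 25.02 W
From the inner boundary to the fibreglass batt/plywood interface, ΣR_partial = 0.4831 K/W.
T_interface = T_in − Q·ΣR_partial = 23.9 °C − (25.02)(0.4831) = 11.8 °C

T = 11.8 °C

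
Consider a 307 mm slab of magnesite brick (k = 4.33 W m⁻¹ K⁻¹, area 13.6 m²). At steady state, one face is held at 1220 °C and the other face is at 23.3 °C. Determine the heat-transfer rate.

Q = kA·ΔT/L = 4.33 × 13.6 × |1220 °C − 23.3 °C| / 0.307 = 2.30×10^5 W

Q = 2.30×10^5 W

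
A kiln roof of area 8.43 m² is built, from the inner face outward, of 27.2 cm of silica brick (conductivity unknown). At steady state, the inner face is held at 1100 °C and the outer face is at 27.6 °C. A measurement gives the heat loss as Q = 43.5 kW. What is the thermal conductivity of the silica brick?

k = 1.31 W/m·K

ΣR = ΔT/Q = |1100 − 27.6|/43500 = 0.02465 K/W
L/(kA) = 0.02465 ⇒ k = 0.272/(0.02465·8.43) = 1.31 W/m·K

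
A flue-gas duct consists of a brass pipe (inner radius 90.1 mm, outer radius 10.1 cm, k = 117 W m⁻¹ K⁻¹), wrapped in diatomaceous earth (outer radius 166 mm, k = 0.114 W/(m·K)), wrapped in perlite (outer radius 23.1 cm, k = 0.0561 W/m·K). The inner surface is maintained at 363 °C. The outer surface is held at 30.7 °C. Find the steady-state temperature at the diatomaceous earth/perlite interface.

T = 222 °C

Treat each layer as a resistance in series:
  R'_brass = ln(0.101/0.0901)/(2πk) = 0.1142/(2π·117) = 1.553×10^-4 m·K/W
  R'_diatomaceous earth = ln(0.166/0.101)/(2πk) = 0.4969/(2π·0.114) = 0.6937 m·K/W
  R'_perlite = ln(0.231/0.166)/(2πk) = 0.3304/(2π·0.0561) = 0.9374 m·K/W
ΣR = 1.553×10^-4 + 0.6937 + 0.9374 = 1.631 m·K/W
Q' = ΔT/ΣR = (363 °C − 30.7 °C)/1.631 = 203.7 W/m
From the inner boundary to the diatomaceous earth/perlite interface, ΣR_partial = 0.6939 m·K/W.
T_interface = T_in − Q'·ΣR_partial = 363 °C − (203.7)(0.6939) = 222 °C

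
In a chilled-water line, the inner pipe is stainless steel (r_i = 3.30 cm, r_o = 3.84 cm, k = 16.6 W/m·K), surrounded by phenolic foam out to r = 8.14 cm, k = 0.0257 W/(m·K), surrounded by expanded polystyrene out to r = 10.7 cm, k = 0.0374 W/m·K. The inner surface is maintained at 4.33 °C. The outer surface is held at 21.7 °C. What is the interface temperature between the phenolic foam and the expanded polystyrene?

Resistance network (inner→outer):
  R'_stainless steel = ln(0.0384/0.0330)/(2πk) = 0.1515/(2π·16.6) = 0.001453 m·K/W
  R'_phenolic foam = ln(0.0814/0.0384)/(2πk) = 0.7513/(2π·0.0257) = 4.653 m·K/W
  R'_expanded polystyrene = ln(0.107/0.0814)/(2πk) = 0.2735/(2π·0.0374) = 1.164 m·K/W
ΣR = 0.001453 + 4.653 + 1.164 = 5.818 m·K/W
Q' = ΔT/ΣR = (4.33 °C − 21.7 °C)/5.818 = -2.986 W/m
From the inner boundary to the phenolic foam/expanded polystyrene interface, ΣR_partial = 4.654 m·K/W.
T_interface = T_in − Q'·ΣR_partial = 4.33 °C − (-2.986)(4.654) = 18.2 °C

T = 18.2 °C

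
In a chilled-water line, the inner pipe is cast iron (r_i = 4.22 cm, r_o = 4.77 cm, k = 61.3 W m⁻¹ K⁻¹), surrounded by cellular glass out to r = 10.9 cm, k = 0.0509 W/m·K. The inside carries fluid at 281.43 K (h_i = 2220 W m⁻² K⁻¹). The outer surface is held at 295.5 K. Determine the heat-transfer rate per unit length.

Resistance network (inner→outer):
  R'_conv,in = 1/(2πr h) = 1/(2π·0.0422·2220) = 0.001699 m·K/W
  R'_cast iron = ln(0.0477/0.0422)/(2πk) = 0.1225/(2π·61.3) = 3.181×10^-4 m·K/W
  R'_cellular glass = ln(0.109/0.0477)/(2πk) = 0.8264/(2π·0.0509) = 2.584 m·K/W
ΣR = 0.001699 + 3.181×10^-4 + 2.584 = 2.586 m·K/W
Q' = ΔT/ΣR = (281.43 K − 295.5 K)/2.586 = -5.44 W/m
(Negative Q' ⇒ heat flows inward; heat gain = 5.44 W/m.)

Q' = 5.44 W/m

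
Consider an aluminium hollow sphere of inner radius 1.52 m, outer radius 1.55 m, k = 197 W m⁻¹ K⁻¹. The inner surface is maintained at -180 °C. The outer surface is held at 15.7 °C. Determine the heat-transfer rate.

Q = 4πk·ΔT/(1/r₁ − 1/r₂) = 4π × 197 × 195.7 / (1/1.52 − 1/1.55) = 3.80×10^7 W

Q = 38000 kW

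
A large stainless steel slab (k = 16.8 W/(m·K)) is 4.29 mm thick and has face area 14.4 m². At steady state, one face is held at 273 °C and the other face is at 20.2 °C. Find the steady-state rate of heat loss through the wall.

Q = 1.43×10^7 W

Q = kA·ΔT/L = 16.8 × 14.4 × |273 °C − 20.2 °C| / 0.00429 = 1.43×10^7 W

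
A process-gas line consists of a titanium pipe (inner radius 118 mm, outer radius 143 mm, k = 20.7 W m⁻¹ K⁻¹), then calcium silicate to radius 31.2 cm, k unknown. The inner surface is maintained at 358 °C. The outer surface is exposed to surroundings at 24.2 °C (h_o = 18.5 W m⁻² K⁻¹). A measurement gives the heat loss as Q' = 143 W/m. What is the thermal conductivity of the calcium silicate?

k = 0.0539 W/m·K

ΣR = ΔT/Q' = |358 − 24.2|/143 = 2.334 m·K/W
Known resistances:
  R'_titanium = ln(0.143/0.118)/(2πk) = 0.1922/(2π·20.7) = 0.001477 m·K/W
  R'_conv,out = 1/(2πr h) = 1/(2π·0.312·18.5) = 0.02757 m·K/W
R_calcium silicate = ΣR − ΣR_known = 2.334 − 0.02905 = 2.305 m·K/W
ln(r₂/r₁)/(2πk) = 2.305 ⇒ k = 0.7802/(2π·2.305) = 0.0539 W/m·K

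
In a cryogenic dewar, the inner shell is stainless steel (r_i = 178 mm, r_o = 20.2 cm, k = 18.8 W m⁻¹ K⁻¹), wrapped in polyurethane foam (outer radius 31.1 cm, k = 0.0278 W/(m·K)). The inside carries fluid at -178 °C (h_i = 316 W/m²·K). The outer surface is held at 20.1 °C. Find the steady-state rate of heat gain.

Q = 39.8 W

Series thermal resistances, inner to outer:
  R_conv,in = 1/(4πr²h) = 1/(4π·0.178²·316) = 0.007948 K/W
  R_stainless steel = (1/0.178 − 1/0.202)/(4πk) = 0.6675/(4π·18.8) = 0.002825 K/W
  R_polyurethane foam = (1/0.202 − 1/0.311)/(4πk) = 1.735/(4π·0.0278) = 4.967 K/W
ΣR = 0.007948 + 0.002825 + 4.967 = 4.978 K/W
Q = ΔT/ΣR = (-178 °C − 20.1 °C)/4.978 = -39.8 W
(Negative Q ⇒ heat flows inward; heat gain = 39.8 W.)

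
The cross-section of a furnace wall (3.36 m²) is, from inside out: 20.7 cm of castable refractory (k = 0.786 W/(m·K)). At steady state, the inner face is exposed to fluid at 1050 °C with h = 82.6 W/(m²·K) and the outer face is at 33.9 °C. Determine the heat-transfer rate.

Treat each layer as a resistance in series:
  R_conv,in = 1/(hA) = 1/(82.6·3.36) = 0.003603 K/W
  R_castable refractory = L/(kA) = 0.207/(0.786·3.36) = 0.07838 K/W
ΣR = 0.003603 + 0.07838 = 0.08198 K/W
Q = ΔT/ΣR = (1050 °C − 33.9 °C)/0.08198 = 12400 W

Q = 12400 W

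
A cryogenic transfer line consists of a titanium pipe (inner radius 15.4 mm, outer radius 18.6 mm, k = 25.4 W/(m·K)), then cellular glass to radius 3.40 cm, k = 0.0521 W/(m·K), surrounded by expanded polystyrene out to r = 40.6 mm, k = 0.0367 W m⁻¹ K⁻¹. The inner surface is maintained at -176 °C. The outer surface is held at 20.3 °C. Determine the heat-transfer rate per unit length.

Q' = 75.1 W/m

Treat each layer as a resistance in series:
  R'_titanium = ln(0.0186/0.0154)/(2πk) = 0.1888/(2π·25.4) = 0.001183 m·K/W
  R'_cellular glass = ln(0.0340/0.0186)/(2πk) = 0.6032/(2π·0.0521) = 1.843 m·K/W
  R'_expanded polystyrene = ln(0.0406/0.0340)/(2πk) = 0.1774/(2π·0.0367) = 0.7694 m·K/W
ΣR = 0.001183 + 1.843 + 0.7694 = 2.614 m·K/W
Q' = ΔT/ΣR = (-176 °C − 20.3 °C)/2.614 = -75.1 W/m
(Negative Q' ⇒ heat flows inward; heat gain = 75.1 W/m.)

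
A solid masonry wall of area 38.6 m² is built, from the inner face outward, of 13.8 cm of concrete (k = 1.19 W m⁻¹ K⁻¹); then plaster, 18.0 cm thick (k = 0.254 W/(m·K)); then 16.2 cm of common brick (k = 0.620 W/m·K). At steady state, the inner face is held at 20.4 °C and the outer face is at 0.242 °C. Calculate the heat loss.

Treat each layer as a resistance in series:
  R_concrete = L/(kA) = 0.138/(1.19·38.6) = 0.003004 K/W
  R_plaster = L/(kA) = 0.180/(0.254·38.6) = 0.01836 K/W
  R_common brick = L/(kA) = 0.162/(0.620·38.6) = 0.006769 K/W
ΣR = 0.003004 + 0.01836 + 0.006769 = 0.02813 K/W
Q = ΔT/ΣR = (20.4 °C − 0.242 °C)/0.02813 = 717 W

Q = 717 W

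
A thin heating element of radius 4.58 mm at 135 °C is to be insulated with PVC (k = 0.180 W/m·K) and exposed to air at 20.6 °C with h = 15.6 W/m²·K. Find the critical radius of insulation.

r_cr = 1.15 cm

For a cylinder, r_cr = k_ins/h = 0.180/15.6 = 0.0115 m = 1.15 cm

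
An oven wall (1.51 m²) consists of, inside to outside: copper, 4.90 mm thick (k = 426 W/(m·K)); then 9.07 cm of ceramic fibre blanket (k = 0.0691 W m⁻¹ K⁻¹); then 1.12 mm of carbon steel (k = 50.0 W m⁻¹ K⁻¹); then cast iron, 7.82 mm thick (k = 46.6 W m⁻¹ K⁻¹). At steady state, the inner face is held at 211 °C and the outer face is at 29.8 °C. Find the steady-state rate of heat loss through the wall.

Q = 208 W

Resistance network (inner→outer):
  R_copper = L/(kA) = 0.00490/(426·1.51) = 7.617×10^-6 K/W
  R_ceramic fibre blanket = L/(kA) = 0.0907/(0.0691·1.51) = 0.8693 K/W
  R_carbon steel = L/(kA) = 0.00112/(50.0·1.51) = 1.483×10^-5 K/W
  R_cast iron = L/(kA) = 0.00782/(46.6·1.51) = 1.111×10^-4 K/W
ΣR = 7.617×10^-6 + 0.8693 + 1.483×10^-5 + 1.111×10^-4 = 0.8694 K/W
Q = ΔT/ΣR = (211 °C − 29.8 °C)/0.8694 = 208 W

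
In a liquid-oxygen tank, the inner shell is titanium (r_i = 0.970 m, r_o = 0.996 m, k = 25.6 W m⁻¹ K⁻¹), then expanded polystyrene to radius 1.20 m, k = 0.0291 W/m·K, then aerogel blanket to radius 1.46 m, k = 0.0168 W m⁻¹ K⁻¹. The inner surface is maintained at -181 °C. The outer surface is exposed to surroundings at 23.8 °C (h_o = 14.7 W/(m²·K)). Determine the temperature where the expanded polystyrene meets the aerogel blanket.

T = -99.4 °C

Resistance network (inner→outer):
  R_titanium = (1/0.970 − 1/0.996)/(4πk) = 0.02691/(4π·25.6) = 8.366×10^-5 K/W
  R_expanded polystyrene = (1/0.996 − 1/1.20)/(4πk) = 0.1707/(4π·0.0291) = 0.4668 K/W
  R_aerogel blanket = (1/1.20 − 1/1.46)/(4πk) = 0.1484/(4π·0.0168) = 0.7029 K/W
  R_conv,out = 1/(4πr²h) = 1/(4π·1.46²·14.7) = 0.002540 K/W
ΣR = 8.366×10^-5 + 0.4668 + 0.7029 + 0.002540 = 1.172 K/W
Q = ΔT/ΣR = (-181 °C − 23.8 °C)/1.172 = -174.7 W
From the inner boundary to the expanded polystyrene/aerogel blanket interface, ΣR_partial = 0.4669 K/W.
T_interface = T_in − Q·ΣR_partial = -181 °C − (-174.7)(0.4669) = -99.4 °C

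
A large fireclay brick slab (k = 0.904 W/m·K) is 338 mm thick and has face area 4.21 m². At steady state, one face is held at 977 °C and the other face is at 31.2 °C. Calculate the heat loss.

Q = kA·ΔT/L = 0.904 × 4.21 × |977 °C − 31.2 °C| / 0.338 = 10600 W

Q = 10.6 kW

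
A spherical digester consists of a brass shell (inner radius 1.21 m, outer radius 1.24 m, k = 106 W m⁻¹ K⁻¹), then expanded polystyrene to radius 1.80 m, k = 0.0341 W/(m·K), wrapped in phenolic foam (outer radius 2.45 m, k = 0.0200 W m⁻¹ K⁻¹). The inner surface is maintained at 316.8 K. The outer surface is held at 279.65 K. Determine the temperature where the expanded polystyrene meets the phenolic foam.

Resistance network (inner→outer):
  R_brass = (1/1.21 − 1/1.24)/(4πk) = 0.01999/(4π·106) = 1.501×10^-5 K/W
  R_expanded polystyrene = (1/1.24 − 1/1.80)/(4πk) = 0.2509/(4π·0.0341) = 0.5855 K/W
  R_phenolic foam = (1/1.80 − 1/2.45)/(4πk) = 0.1474/(4π·0.0200) = 0.5865 K/W
ΣR = 1.501×10^-5 + 0.5855 + 0.5865 = 1.172 K/W
Q = ΔT/ΣR = (316.8 K − 279.65 K)/1.172 = 31.70 W
From the inner boundary to the expanded polystyrene/phenolic foam interface, ΣR_partial = 0.5855 K/W.
T_interface = T_in − Q·ΣR_partial = 316.8 K − (31.70)(0.5855) = 298.2 K

T = 298.2 K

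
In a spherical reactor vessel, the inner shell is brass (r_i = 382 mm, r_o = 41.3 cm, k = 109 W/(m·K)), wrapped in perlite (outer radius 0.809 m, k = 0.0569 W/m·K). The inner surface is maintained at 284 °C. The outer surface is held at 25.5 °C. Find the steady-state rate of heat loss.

Q = 156 W

Resistance network (inner→outer):
  R_brass = (1/0.382 − 1/0.413)/(4πk) = 0.1965/(4π·109) = 1.435×10^-4 K/W
  R_perlite = (1/0.413 − 1/0.809)/(4πk) = 1.185/(4π·0.0569) = 1.658 K/W
ΣR = 1.435×10^-4 + 1.658 = 1.658 K/W
Q = ΔT/ΣR = (284 °C − 25.5 °C)/1.658 = 156 W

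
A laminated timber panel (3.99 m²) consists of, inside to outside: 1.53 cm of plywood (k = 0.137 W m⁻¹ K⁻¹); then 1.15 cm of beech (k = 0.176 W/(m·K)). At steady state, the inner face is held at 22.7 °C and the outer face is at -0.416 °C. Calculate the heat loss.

Q = 521 W

Series thermal resistances, inner to outer:
  R_plywood = L/(kA) = 0.0153/(0.137·3.99) = 0.02799 K/W
  R_beech = L/(kA) = 0.0115/(0.176·3.99) = 0.01638 K/W
ΣR = 0.02799 + 0.01638 = 0.04437 K/W
Q = ΔT/ΣR = (22.7 °C − -0.416 °C)/0.04437 = 521 W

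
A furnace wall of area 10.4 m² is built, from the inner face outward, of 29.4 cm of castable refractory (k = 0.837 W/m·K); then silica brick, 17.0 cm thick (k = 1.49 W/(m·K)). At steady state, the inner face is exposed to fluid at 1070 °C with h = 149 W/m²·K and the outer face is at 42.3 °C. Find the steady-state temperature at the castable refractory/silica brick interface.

T = 291 °C

Treat each layer as a resistance in series:
  R_conv,in = 1/(hA) = 1/(149·10.4) = 6.453×10^-4 K/W
  R_castable refractory = L/(kA) = 0.294/(0.837·10.4) = 0.03377 K/W
  R_silica brick = L/(kA) = 0.170/(1.49·10.4) = 0.01097 K/W
ΣR = 6.453×10^-4 + 0.03377 + 0.01097 = 0.04539 K/W
Q = ΔT/ΣR = (1070 °C − 42.3 °C)/0.04539 = 22640 W
From the inner boundary to the castable refractory/silica brick interface, ΣR_partial = 0.03442 K/W.
T_interface = T_in − Q·ΣR_partial = 1070 °C − (22640)(0.03442) = 291 °C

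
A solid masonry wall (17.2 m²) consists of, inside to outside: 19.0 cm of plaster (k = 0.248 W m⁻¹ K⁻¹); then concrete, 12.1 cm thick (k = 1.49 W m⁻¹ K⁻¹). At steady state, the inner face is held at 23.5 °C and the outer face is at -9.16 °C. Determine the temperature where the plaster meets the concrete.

T = -6.03 °C

Treat each layer as a resistance in series:
  R_plaster = L/(kA) = 0.190/(0.248·17.2) = 0.04454 K/W
  R_concrete = L/(kA) = 0.121/(1.49·17.2) = 0.004721 K/W
ΣR = 0.04454 + 0.004721 = 0.04926 K/W
Q = ΔT/ΣR = (23.5 °C − -9.16 °C)/0.04926 = 663.0 W
From the inner boundary to the plaster/concrete interface, ΣR_partial = 0.04454 K/W.
T_interface = T_in − Q·ΣR_partial = 23.5 °C − (663.0)(0.04454) = -6.03 °C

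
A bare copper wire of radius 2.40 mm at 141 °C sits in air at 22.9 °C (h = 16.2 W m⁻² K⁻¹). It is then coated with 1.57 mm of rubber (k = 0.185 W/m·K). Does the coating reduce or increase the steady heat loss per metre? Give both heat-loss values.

Critical radius for a cylinder: r_cr = k/h = 0.0114 m = 1.14 cm.
Outer radius after coating: r₂ = 0.00240 + 0.00157 = 0.00397 m.
Since r₁ < r_cr and r₂ ≤ r_cr, the coating moves toward the maximum at r_cr — heat loss rises.
Bare: R = 1/(2πr₁h) = 4.093 m·K/W; Q = 118.1/4.093 = 28.9 W/m.
Coated: R = R_cond + R_conv = 2.908 m·K/W; Q = 118.1/2.908 = 40.6 W/m.

increases: 28.9 → 40.6 W/m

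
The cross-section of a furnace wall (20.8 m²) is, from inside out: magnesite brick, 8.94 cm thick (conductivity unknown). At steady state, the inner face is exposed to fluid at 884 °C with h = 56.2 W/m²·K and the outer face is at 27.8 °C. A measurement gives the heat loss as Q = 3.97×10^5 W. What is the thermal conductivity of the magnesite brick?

k = 3.30 W/m·K

ΣR = ΔT/Q = |884 − 27.8|/3.97×10^5 = 0.002157 K/W
Known resistances:
  R_conv,in = 1/(hA) = 1/(56.2·20.8) = 8.555×10^-4 K/W
R_magnesite brick = ΣR − ΣR_known = 0.002157 − 8.555×10^-4 = 0.001302 K/W
L/(kA) = 0.001302 ⇒ k = 0.0894/(0.001302·20.8) = 3.30 W/m·K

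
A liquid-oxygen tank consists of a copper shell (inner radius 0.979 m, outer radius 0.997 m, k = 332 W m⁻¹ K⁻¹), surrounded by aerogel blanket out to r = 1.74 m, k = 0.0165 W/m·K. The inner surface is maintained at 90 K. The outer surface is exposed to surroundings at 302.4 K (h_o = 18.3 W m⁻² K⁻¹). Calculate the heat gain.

Q = 103 W

Series thermal resistances, inner to outer:
  R_copper = (1/0.979 − 1/0.997)/(4πk) = 0.01844/(4π·332) = 4.420×10^-6 K/W
  R_aerogel blanket = (1/0.997 − 1/1.74)/(4πk) = 0.4283/(4π·0.0165) = 2.066 K/W
  R_conv,out = 1/(4πr²h) = 1/(4π·1.74²·18.3) = 0.001436 K/W
ΣR = 4.420×10^-6 + 2.066 + 0.001436 = 2.067 K/W
Q = ΔT/ΣR = (90 K − 302.4 K)/2.067 = -103 W
(Negative Q ⇒ heat flows inward; heat gain = 103 W.)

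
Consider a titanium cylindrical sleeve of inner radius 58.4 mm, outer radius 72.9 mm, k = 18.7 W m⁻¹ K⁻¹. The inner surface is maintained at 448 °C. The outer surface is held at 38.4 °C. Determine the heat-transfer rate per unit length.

Q' = 2.17×10^5 W/m

Q' = 2πk·ΔT/ln(r₂/r₁) = 2π × 18.7 × 409.6 / ln(0.0729/0.0584) = 2.17×10^5 W/m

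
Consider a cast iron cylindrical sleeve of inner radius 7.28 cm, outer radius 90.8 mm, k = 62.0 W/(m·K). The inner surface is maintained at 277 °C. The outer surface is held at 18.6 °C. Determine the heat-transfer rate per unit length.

Q' = 2πk·ΔT/ln(r₂/r₁) = 2π × 62.0 × 258.4 / ln(0.0908/0.0728) = 4.56×10^5 W/m

Q' = 456 kW/m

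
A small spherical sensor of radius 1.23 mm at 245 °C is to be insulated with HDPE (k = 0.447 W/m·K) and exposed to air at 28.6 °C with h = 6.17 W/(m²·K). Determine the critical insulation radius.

r_cr = 14.5 cm

For a sphere, r_cr = 2k_ins/h = 2·0.447/6.17 = 0.145 m = 14.5 cm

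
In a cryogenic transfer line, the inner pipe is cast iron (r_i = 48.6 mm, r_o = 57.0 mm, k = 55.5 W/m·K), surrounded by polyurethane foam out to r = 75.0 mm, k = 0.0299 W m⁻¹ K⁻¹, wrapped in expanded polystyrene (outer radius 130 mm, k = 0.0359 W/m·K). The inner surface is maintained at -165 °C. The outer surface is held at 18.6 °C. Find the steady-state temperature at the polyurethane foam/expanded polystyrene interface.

Resistance network (inner→outer):
  R'_cast iron = ln(0.0570/0.0486)/(2πk) = 0.1594/(2π·55.5) = 4.572×10^-4 m·K/W
  R'_polyurethane foam = ln(0.0750/0.0570)/(2πk) = 0.2744/(2π·0.0299) = 1.461 m·K/W
  R'_expanded polystyrene = ln(0.130/0.0750)/(2πk) = 0.5500/(2π·0.0359) = 2.439 m·K/W
ΣR = 4.572×10^-4 + 1.461 + 2.439 = 3.900 m·K/W
Q' = ΔT/ΣR = (-165 °C − 18.6 °C)/3.900 = -47.08 W/m
From the inner boundary to the polyurethane foam/expanded polystyrene interface, ΣR_partial = 1.461 m·K/W.
T_interface = T_in − Q'·ΣR_partial = -165 °C − (-47.08)(1.461) = -96.2 °C

T = -96.2 °C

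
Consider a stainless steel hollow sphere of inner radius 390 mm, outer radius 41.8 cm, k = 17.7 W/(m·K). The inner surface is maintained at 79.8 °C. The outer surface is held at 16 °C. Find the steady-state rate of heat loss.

Q = 82.6 kW

Q = 4πk·ΔT/(1/r₁ − 1/r₂) = 4π × 17.7 × 63.8 / (1/0.390 − 1/0.418) = 82600 W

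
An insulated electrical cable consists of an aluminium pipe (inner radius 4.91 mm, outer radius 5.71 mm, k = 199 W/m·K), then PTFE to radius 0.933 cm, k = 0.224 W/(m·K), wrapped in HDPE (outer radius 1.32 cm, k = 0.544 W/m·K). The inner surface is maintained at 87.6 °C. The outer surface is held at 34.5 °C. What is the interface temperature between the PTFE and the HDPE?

Resistance network (inner→outer):
  R'_aluminium = ln(0.00571/0.00491)/(2πk) = 0.1509/(2π·199) = 1.207×10^-4 m·K/W
  R'_PTFE = ln(0.00933/0.00571)/(2πk) = 0.4910/(2π·0.224) = 0.3489 m·K/W
  R'_HDPE = ln(0.0132/0.00933)/(2πk) = 0.3470/(2π·0.544) = 0.1015 m·K/W
ΣR = 1.207×10^-4 + 0.3489 + 0.1015 = 0.4505 m·K/W
Q' = ΔT/ΣR = (87.6 °C − 34.5 °C)/0.4505 = 117.9 W/m
From the inner boundary to the PTFE/HDPE interface, ΣR_partial = 0.3490 m·K/W.
T_interface = T_in − Q'·ΣR_partial = 87.6 °C − (117.9)(0.3490) = 46.5 °C

T = 46.5 °C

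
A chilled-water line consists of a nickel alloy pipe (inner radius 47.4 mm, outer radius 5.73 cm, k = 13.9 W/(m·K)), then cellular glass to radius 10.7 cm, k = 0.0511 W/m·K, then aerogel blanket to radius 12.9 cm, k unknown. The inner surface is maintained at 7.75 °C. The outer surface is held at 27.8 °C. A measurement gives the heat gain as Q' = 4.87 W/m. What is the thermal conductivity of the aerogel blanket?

ΣR = ΔT/Q' = |7.75 − 27.8|/4.87 = 4.117 m·K/W
Known resistances:
  R'_nickel alloy = ln(0.0573/0.0474)/(2πk) = 0.1897/(2π·13.9) = 0.002172 m·K/W
  R'_cellular glass = ln(0.107/0.0573)/(2πk) = 0.6245/(2π·0.0511) = 1.945 m·K/W
R_aerogel blanket = ΣR − ΣR_known = 4.117 − 1.947 = 2.170 m·K/W
ln(r₂/r₁)/(2πk) = 2.170 ⇒ k = 0.1870/(2π·2.170) = 0.0137 W/m·K

k = 0.0137 W/m·K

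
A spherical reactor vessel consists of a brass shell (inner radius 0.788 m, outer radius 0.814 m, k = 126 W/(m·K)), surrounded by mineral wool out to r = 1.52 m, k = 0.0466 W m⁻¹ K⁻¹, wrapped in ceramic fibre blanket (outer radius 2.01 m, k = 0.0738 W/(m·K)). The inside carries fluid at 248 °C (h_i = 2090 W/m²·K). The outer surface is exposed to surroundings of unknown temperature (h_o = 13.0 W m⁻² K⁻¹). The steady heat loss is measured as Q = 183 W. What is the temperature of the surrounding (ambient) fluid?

Sum the resistances:
  R_conv,in = 1/(4πr²h) = 1/(4π·0.788²·2090) = 6.132×10^-5 K/W
  R_brass = (1/0.788 − 1/0.814)/(4πk) = 0.04053/(4π·126) = 2.560×10^-5 K/W
  R_mineral wool = (1/0.814 − 1/1.52)/(4πk) = 0.5706/(4π·0.0466) = 0.9744 K/W
  R_ceramic fibre blanket = (1/1.52 − 1/2.01)/(4πk) = 0.1604/(4π·0.0738) = 0.1729 K/W
  R_conv,out = 1/(4πr²h) = 1/(4π·2.01²·13.0) = 0.001515 K/W
ΣR = 1.149 K/W
ΔT = Q·ΣR = 183 × 1.149 = 210.3 K
Heat flows outward, so T_out = T_in − ΔT = 248 − 210.3 = 37.7 °C

T_out = 37.7 °C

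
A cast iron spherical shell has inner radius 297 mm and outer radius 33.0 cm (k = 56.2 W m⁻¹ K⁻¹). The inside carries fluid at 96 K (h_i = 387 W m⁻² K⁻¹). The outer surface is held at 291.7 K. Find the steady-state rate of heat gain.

Q = 69.7 kW

Treat each layer as a resistance in series:
  R_conv,in = 1/(4πr²h) = 1/(4π·0.297²·387) = 0.002331 K/W
  R_cast iron = (1/0.297 − 1/0.330)/(4πk) = 0.3367/(4π·56.2) = 4.768×10^-4 K/W
ΣR = 0.002331 + 4.768×10^-4 = 0.002808 K/W
Q = ΔT/ΣR = (96 K − 291.7 K)/0.002808 = -69700 W
(Negative Q ⇒ heat flows inward; heat gain = 69700 W.)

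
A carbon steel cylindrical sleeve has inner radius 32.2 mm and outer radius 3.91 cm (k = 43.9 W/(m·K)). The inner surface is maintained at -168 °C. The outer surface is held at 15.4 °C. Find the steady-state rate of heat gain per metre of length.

Q' = 261 kW/m

Q' = 2πk·ΔT/ln(r₂/r₁) = 2π × 43.9 × 183.4 / ln(0.0391/0.0322) = 2.61×10^5 W/m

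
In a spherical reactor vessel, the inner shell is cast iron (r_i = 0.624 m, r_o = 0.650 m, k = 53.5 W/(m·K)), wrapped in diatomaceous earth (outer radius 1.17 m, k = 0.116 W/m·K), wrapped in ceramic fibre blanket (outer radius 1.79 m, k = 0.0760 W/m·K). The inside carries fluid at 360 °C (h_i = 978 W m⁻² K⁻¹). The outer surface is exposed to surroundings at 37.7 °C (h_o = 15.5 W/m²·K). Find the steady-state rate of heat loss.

Q = 413 W

Resistance network (inner→outer):
  R_conv,in = 1/(4πr²h) = 1/(4π·0.624²·978) = 2.090×10^-4 K/W
  R_cast iron = (1/0.624 − 1/0.650)/(4πk) = 0.06410/(4π·53.5) = 9.535×10^-5 K/W
  R_diatomaceous earth = (1/0.650 − 1/1.17)/(4πk) = 0.6838/(4π·0.116) = 0.4691 K/W
  R_ceramic fibre blanket = (1/1.17 − 1/1.79)/(4πk) = 0.2960/(4π·0.0760) = 0.3100 K/W
  R_conv,out = 1/(4πr²h) = 1/(4π·1.79²·15.5) = 0.001602 K/W
ΣR = 2.090×10^-4 + 9.535×10^-5 + 0.4691 + 0.3100 + 0.001602 = 0.7810 K/W
Q = ΔT/ΣR = (360 °C − 37.7 °C)/0.7810 = 413 W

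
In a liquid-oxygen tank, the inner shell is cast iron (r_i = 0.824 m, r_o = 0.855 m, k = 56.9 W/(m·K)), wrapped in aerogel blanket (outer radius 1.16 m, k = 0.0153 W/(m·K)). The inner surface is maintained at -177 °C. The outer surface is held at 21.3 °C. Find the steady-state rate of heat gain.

Series thermal resistances, inner to outer:
  R_cast iron = (1/0.824 − 1/0.855)/(4πk) = 0.04400/(4π·56.9) = 6.154×10^-5 K/W
  R_aerogel blanket = (1/0.855 − 1/1.16)/(4πk) = 0.3075/(4π·0.0153) = 1.599 K/W
ΣR = 6.154×10^-5 + 1.599 = 1.599 K/W
Q = ΔT/ΣR = (-177 °C − 21.3 °C)/1.599 = -124 W
(Negative Q ⇒ heat flows inward; heat gain = 124 W.)

Q = 124 W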